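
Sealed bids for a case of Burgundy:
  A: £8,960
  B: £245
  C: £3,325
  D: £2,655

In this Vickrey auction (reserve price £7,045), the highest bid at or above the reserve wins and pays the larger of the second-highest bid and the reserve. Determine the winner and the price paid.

Bids ranked: 8,960 (A) > 3,325 (C) > 2,655 (D) > 245 (B)
Highest eligible bid: A at £8,960.
Second-highest bid £3,325 is below the reserve £7,045, so the reserve binds → payment £7,045.

A pays £7,045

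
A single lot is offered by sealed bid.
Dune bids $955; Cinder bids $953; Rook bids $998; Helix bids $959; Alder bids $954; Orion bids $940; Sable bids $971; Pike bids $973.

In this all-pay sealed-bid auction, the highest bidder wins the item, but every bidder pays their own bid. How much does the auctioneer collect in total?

Total revenue: $7,703

Sorting bids: 998 (Rook) > 973 (Pike) > 971 (Sable) > 959 (Helix) > 955 (Dune) > 954 (Alder) > …
Every bidder forfeits their bid regardless of winning.
Revenue = 955 + 953 + 998 + 959 + 954 + 940 + 971 + 973 = $7,703.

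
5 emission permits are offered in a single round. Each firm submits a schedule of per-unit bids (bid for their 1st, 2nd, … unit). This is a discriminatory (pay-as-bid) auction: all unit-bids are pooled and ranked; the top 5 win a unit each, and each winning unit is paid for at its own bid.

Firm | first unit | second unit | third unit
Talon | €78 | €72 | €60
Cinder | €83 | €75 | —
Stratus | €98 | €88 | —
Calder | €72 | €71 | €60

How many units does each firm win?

All unit-bids, highest first — top 5: 98 (Stratus-1), 88 (Stratus-2), 83 (Cinder-1), 78 (Talon-1), 75 (Cinder-2)
Next rejected bid: €72 (not a price — pay-as-bid).
Allocation: Cinder 2, Stratus 2, Talon 1.

Cinder 2, Stratus 2, Talon 1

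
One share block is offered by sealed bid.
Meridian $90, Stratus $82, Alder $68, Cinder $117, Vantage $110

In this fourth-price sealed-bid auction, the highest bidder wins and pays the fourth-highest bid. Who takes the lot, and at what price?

Cinder pays $82

Bids ranked: 117 (Cinder) > 110 (Vantage) > 90 (Meridian) > 82 (Stratus) > 68 (Alder)
Cinder wins; payment is bid #4 in the ranking = $82.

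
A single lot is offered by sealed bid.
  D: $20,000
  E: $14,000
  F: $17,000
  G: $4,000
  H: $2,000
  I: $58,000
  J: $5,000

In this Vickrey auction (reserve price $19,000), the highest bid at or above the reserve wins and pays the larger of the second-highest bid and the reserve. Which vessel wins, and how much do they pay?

I pays $20,000

Bids in order: 58,000 (I) > 20,000 (D) > 17,000 (F) > 14,000 (E) > 5,000 (J) > 4,000 (G) > …
Highest eligible bid: I at $58,000.
Second-highest bid $20,000 exceeds the reserve $19,000 → payment $20,000.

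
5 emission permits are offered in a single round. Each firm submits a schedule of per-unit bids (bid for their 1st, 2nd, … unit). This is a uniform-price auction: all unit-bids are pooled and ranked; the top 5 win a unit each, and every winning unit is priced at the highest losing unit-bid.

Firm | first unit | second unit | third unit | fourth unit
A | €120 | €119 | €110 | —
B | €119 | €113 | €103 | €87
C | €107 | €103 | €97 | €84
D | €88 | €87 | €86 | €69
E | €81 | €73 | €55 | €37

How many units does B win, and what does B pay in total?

B: 2 units, pays €214

Merging the schedules and taking the best 5: 120 (A-1), 119 (A-2), 119 (B-1), 113 (B-2), 110 (A-3)
The (k+1)-th unit-bid is €107.
B wins 2 unit(s) at €107 each.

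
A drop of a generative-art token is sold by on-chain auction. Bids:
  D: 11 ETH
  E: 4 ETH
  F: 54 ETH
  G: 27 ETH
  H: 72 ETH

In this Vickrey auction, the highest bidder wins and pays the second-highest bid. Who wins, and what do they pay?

Rule: the highest bidder wins and pays the second-highest bid.
Bids in order: 72 (H) > 54 (F) > 27 (G) > 11 (D) > 4 (E)
H is highest; pays the second-highest bid, 54 ETH.

H pays 54 ETH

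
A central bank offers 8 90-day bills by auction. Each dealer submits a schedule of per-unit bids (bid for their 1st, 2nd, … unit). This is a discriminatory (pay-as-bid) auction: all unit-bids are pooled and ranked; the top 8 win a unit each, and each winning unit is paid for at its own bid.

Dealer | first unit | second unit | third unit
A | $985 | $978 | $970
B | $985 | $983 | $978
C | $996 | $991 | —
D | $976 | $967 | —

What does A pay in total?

A pays $1,963

Merging the schedules and taking the best 8: 996 (C-1), 991 (C-2), 985 (A-1), 985 (B-1), 983 (B-2), 978 (A-2), 978 (B-3), 976 (D-1)
Next rejected bid: $970 (not a price — pay-as-bid).
A's winning unit-bids: 985 + 978 = $1,963.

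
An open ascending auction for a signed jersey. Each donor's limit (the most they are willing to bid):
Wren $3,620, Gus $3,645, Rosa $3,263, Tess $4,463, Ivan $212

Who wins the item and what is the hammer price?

Tess wins at $3,645

Open ascending-bid auction: the price rises until one bidder remains; the winner pays the price at which the last rival dropped out.
Limits ranked: 4,463 (Tess) > 3,645 (Gus) > 3,620 (Wren) > 3,263 (Rosa) > 212 (Ivan)
Gus is the last rival to drop out, at $3,645; Tess remains and wins at that price.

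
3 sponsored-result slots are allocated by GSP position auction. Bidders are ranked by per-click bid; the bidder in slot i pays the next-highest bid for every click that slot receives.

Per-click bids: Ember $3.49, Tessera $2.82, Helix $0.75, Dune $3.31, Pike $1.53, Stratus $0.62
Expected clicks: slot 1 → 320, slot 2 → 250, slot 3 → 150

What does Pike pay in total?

Pike pays $0.00

Sorting advertisers: $3.49 (Ember) > $3.31 (Dune) > $2.82 (Tessera) > $1.53 (Pike) > …
Pike ranks below slot 3 → no slot, pays nothing.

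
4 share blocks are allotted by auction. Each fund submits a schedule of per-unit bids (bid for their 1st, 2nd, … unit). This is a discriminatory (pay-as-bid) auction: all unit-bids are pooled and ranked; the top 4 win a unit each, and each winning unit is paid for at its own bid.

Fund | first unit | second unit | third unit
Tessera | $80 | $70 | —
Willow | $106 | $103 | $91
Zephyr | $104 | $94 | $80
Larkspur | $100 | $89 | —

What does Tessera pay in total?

Tessera pays $0

All unit-bids, highest first — top 4: 106 (Willow-1), 104 (Zephyr-1), 103 (Willow-2), 100 (Larkspur-1)
Next rejected bid: $94 (not a price — pay-as-bid).
Tessera wins no units.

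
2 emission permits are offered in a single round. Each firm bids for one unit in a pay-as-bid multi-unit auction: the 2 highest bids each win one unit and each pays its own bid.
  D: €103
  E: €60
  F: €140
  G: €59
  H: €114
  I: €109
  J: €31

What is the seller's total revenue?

Ordering the bids: 140 (F), 114 (H), 109 (I), 103 (D), …
Winners (2 units): F, H.
Total revenue = 140 + 114 = €254.

Total revenue: €254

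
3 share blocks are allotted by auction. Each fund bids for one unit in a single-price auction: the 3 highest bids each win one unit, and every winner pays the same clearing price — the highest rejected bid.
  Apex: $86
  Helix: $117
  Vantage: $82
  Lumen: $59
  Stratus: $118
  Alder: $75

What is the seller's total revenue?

Sorting: 118 (Stratus), 117 (Helix), 86 (Apex), 82 (Vantage), 75 (Alder), …
Top 3: Stratus, Helix, Apex.
First losing bid is Vantage's $82, which sets the uniform price.
Total revenue = 3 × $82 = $246.

Total revenue: $246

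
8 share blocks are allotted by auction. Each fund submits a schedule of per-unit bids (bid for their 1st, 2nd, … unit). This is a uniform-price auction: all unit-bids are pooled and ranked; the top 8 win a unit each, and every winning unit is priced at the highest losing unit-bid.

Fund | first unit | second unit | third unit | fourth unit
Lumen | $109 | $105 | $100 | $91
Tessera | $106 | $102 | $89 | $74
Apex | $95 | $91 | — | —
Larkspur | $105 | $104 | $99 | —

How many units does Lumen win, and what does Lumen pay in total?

Lumen: 3 units, pays $285

Merging the schedules and taking the best 8: 109 (Lumen-1), 106 (Tessera-1), 105 (Lumen-2), 105 (Larkspur-1), 104 (Larkspur-2), 102 (Tessera-2), 100 (Lumen-3), 99 (Larkspur-3)
Highest rejected unit-bid = $95.
Lumen wins 3 unit(s) at $95 each.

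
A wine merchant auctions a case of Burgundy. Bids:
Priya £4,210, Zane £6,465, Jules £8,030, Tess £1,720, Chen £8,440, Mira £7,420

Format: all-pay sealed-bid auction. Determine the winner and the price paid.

Rule: the highest bidder wins the item, but every bidder pays their own bid.
Bids ranked: 8,440 (Chen) > 8,030 (Jules) > 7,420 (Mira) > 6,465 (Zane) > 4,210 (Priya) > 1,720 (Tess)
Chen wins with the top bid; all bids are sunk regardless.

Chen pays £8,440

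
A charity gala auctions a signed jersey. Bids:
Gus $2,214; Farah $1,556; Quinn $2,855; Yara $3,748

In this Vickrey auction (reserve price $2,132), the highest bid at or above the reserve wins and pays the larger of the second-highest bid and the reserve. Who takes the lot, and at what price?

Yara pays $2,855

Bids in order: 3,748 (Yara) > 2,855 (Quinn) > 2,214 (Gus) > 1,556 (Farah)
Yara has the top bid at or above the reserve ($3,748).
Second-highest bid $2,855 exceeds the reserve $2,132 → payment $2,855.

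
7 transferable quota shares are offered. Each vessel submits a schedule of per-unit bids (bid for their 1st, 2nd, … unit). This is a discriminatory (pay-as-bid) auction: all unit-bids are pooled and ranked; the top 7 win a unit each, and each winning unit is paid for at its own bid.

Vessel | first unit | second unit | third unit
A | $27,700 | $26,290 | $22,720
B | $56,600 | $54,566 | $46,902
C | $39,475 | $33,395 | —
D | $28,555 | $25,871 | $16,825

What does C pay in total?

Pooled unit-bids ranked (top 7): 56,600 (B-1), 54,566 (B-2), 46,902 (B-3), 39,475 (C-1), 33,395 (C-2), 28,555 (D-1), 27,700 (A-1)
Next rejected bid: $26,290 (not a price — pay-as-bid).
C's winning unit-bids: 39,475 + 33,395 = $72,870.

C pays $72,870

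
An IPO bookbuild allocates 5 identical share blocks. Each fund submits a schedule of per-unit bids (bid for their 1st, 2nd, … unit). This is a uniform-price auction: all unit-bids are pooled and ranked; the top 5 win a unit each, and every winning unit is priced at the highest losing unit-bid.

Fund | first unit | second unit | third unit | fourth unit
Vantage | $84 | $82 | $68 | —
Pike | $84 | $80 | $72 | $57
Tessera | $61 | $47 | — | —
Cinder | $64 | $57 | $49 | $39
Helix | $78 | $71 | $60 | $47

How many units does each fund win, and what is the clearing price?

Pooled unit-bids ranked (top 5): 84 (Vantage-1), 84 (Pike-1), 82 (Vantage-2), 80 (Pike-2), 78 (Helix-1)
First bid not allocated: $72.
Allocation: Helix 1, Pike 2, Vantage 2.

Helix 1, Pike 2, Vantage 2; clearing price $72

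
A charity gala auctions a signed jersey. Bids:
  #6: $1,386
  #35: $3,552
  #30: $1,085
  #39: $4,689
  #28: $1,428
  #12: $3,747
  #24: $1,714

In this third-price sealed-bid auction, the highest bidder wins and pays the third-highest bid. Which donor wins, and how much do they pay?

#39 pays $3,552

Third-price sealed-bid auction: the highest bidder wins and pays the third-highest bid.
Bids in order: 4,689 (#39) > 3,747 (#12) > 3,552 (#35) > 1,714 (#24) > 1,428 (#28) > 1,386 (#6) > …
#39 wins; payment is bid #3 in the ranking = $3,552.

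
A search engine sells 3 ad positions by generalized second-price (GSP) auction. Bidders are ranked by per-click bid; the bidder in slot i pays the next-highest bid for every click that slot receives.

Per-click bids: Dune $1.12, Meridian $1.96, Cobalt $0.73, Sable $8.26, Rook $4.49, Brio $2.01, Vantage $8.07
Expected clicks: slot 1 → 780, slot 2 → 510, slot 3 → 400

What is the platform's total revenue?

Total revenue: $9388.50

Per-click bids in order: $8.26 (Sable) > $8.07 (Vantage) > $4.49 (Rook) > $2.01 (Brio) > …
Slot 1: Sable pays $8.07 × 780 = $6294.60
Slot 2: Vantage pays $4.49 × 510 = $2289.90
Slot 3: Rook pays $2.01 × 400 = $804.00
Total = $9388.50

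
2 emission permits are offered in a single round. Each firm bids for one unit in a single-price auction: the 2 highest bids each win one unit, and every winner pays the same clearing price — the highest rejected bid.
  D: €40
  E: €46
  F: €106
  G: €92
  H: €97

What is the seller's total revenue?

Total revenue: €184

Sorting: 106 (F), 97 (H), 92 (G), 46 (E), …
The 2 highest are F, H.
First losing bid is G's €92, which sets the uniform price.
Total revenue = 2 × €92 = €184.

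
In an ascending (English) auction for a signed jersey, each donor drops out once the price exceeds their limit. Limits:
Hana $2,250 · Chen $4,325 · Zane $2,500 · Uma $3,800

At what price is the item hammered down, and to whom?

Chen wins at $3,800

Open ascending-bid auction: the price rises until one bidder remains; the winner pays the price at which the last rival dropped out.
Limits ranked: 4,325 (Chen) > 3,800 (Uma) > 2,500 (Zane) > 2,250 (Hana)
Once the price passes $3,800, only Chen is left; the hammer falls at Uma's limit of $3,800.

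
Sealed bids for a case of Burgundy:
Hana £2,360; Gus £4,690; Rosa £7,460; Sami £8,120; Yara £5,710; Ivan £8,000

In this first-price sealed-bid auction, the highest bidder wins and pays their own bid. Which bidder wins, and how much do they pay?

Sami pays £8,120

Bids in order: 8,120 (Sami) > 8,000 (Ivan) > 7,460 (Rosa) > 5,710 (Yara) > 4,690 (Gus) > 2,360 (Hana)
Sami is highest → pays own bid, £8,120.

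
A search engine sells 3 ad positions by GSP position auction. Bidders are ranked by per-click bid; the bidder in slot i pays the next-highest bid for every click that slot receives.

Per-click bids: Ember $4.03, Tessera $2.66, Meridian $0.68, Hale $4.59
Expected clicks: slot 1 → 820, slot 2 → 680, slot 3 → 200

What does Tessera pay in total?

Sorting advertisers: $4.59 (Hale) > $4.03 (Ember) > $2.66 (Tessera) > $0.68 (Meridian)
Tessera holds slot 3 → pays next bid $0.68 × 200 clicks = $136.00.

Tessera pays $136.00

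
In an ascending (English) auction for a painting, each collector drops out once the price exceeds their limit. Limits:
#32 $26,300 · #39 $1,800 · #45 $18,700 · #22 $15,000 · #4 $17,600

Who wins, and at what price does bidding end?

Limits in order: 26,300 (#32) > 18,700 (#45) > 17,600 (#4) > 15,000 (#22) > 1,800 (#39)
#45 is the last rival to drop out, at $18,700; #32 remains and wins at that price.

#32 wins at $18,700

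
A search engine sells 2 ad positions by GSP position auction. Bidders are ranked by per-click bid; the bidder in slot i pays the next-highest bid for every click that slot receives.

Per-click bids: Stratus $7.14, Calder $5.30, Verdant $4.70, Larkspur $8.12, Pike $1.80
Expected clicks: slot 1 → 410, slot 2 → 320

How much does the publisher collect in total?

Total revenue: $4623.40

Per-click bids in order: $8.12 (Larkspur) > $7.14 (Stratus) > $5.30 (Calder) > …
Slot 1: Larkspur pays $7.14 × 410 = $2927.40
Slot 2: Stratus pays $5.30 × 320 = $1696.00
Total = $4623.40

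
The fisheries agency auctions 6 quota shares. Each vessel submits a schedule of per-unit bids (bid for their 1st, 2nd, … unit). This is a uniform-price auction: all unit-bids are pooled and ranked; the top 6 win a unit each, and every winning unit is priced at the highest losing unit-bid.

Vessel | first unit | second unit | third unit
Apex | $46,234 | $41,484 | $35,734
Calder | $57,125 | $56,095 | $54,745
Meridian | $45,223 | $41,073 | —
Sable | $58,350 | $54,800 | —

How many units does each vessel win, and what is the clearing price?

Apex 1, Calder 3, Sable 2; clearing price $45,223

Pooled unit-bids ranked (top 6): 58,350 (Sable-1), 57,125 (Calder-1), 56,095 (Calder-2), 54,800 (Sable-2), 54,745 (Calder-3), 46,234 (Apex-1)
Highest rejected unit-bid = $45,223.
Allocation: Apex 1, Calder 3, Sable 2.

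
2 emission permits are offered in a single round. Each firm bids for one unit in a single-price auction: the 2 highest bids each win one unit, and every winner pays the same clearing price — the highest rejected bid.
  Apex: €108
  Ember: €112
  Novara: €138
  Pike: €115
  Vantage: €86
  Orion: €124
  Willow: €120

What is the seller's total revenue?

Total revenue: €240

Sorting: 138 (Novara), 124 (Orion), 120 (Willow), 115 (Pike), …
The 2 highest are Novara, Orion.
Highest unsuccessful bid: €120 → clearing price.
Total revenue = 2 × €120 = €240.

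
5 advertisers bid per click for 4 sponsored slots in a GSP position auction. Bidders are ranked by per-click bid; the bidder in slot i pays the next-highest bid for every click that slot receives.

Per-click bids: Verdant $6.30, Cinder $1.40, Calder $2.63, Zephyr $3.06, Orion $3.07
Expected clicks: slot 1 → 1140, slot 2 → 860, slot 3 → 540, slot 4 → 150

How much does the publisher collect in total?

Ranked by bid: $6.30 (Verdant) > $3.07 (Orion) > $3.06 (Zephyr) > $2.63 (Calder) > $1.40 (Cinder)
Slot 1: Verdant pays $3.07 × 1140 = $3499.80
Slot 2: Orion pays $3.06 × 860 = $2631.60
Slot 3: Zephyr pays $2.63 × 540 = $1420.20
Slot 4: Calder pays $1.40 × 150 = $210.00
Total = $7761.60

Total revenue: $7761.60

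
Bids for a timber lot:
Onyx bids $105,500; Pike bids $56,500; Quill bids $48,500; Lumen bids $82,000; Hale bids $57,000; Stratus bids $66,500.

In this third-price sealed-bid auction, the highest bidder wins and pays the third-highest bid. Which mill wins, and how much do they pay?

Sorting bids: 105,500 (Onyx) > 82,000 (Lumen) > 66,500 (Stratus) > 57,000 (Hale) > 56,500 (Pike) > 48,500 (Quill)
Onyx is highest; pays the third-highest bid, $66,500.

Onyx pays $66,500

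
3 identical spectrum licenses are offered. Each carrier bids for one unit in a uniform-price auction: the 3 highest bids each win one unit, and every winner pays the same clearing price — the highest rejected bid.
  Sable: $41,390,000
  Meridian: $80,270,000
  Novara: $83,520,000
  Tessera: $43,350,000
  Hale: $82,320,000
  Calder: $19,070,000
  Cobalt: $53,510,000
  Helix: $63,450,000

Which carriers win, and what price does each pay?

Bids ranked high→low: 83,520,000 (Novara), 82,320,000 (Hale), 80,270,000 (Meridian), 63,450,000 (Helix), 53,510,000 (Cobalt), …
The 3 highest are Novara, Hale, Meridian.
Highest unsuccessful bid: $63,450,000 → clearing price.

Novara, Hale, Meridian; each pays $63,450,000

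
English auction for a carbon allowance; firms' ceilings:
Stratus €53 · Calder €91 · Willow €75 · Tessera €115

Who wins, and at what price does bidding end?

Sorting limits: 115 (Tessera) > 91 (Calder) > 75 (Willow) > 53 (Stratus)
Once the price passes €91, only Tessera is left; the hammer falls at Calder's limit of €91.

Tessera wins at €91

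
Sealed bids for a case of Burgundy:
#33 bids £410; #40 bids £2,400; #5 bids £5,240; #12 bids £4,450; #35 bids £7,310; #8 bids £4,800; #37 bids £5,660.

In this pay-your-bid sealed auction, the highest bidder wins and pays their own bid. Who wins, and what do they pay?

Bids ranked: 7,310 (#35) > 5,660 (#37) > 5,240 (#5) > 4,800 (#8) > 4,450 (#12) > 2,400 (#40) > …
#35 has the highest bid and pays exactly that: £7,310.

#35 pays £7,310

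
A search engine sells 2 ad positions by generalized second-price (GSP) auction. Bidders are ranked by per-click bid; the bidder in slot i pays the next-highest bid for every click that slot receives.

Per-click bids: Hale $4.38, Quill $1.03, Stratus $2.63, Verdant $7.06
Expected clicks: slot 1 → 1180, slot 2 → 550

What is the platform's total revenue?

Total revenue: $6614.90

Per-click bids in order: $7.06 (Verdant) > $4.38 (Hale) > $2.63 (Stratus) > …
Slot 1: Verdant pays $4.38 × 1180 = $5168.40
Slot 2: Hale pays $2.63 × 550 = $1446.50
Total = $6614.90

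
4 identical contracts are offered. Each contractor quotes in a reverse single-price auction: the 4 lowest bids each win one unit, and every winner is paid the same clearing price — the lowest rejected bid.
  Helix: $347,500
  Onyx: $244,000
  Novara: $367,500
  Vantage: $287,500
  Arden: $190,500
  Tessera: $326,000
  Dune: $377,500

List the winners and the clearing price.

Arden, Onyx, Vantage, Tessera; each is paid $347,500

Sorting: 190,500 (Arden), 244,000 (Onyx), 287,500 (Vantage), 326,000 (Tessera), 347,500 (Helix), 367,500 (Novara), …
Lowest 4: Arden, Onyx, Vantage, Tessera.
Clearing price = lowest rejected bid = $347,500.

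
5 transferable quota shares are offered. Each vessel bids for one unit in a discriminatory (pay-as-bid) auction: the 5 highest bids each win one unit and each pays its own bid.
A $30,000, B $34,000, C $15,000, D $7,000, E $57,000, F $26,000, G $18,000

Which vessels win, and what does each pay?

E $57,000, B $34,000, A $30,000, F $26,000, G $18,000

Sorting: 57,000 (E), 34,000 (B), 30,000 (A), 26,000 (F), 18,000 (G), 15,000 (C), 7,000 (D)
Winners (5 units): E, B, A, F, G.
Each winner pays its own bid: E $57,000, B $34,000, A $30,000, F $26,000, G $18,000.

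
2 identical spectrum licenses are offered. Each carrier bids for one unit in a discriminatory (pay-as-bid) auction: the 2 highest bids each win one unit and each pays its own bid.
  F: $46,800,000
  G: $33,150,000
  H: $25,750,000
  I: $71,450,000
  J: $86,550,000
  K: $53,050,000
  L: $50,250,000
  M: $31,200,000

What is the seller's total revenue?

Ordering the bids: 86,550,000 (J), 71,450,000 (I), 53,050,000 (K), 50,250,000 (L), …
Winners (2 units): J, I.
Total revenue = 86,550,000 + 71,450,000 = $158,000,000.

Total revenue: $158,000,000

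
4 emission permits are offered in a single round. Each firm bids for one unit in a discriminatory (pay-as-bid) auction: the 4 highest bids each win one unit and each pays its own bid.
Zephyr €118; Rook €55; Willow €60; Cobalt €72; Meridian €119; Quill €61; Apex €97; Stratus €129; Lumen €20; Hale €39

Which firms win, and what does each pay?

Sorting: 129 (Stratus), 119 (Meridian), 118 (Zephyr), 97 (Apex), 72 (Cobalt), 61 (Quill), …
Winners (4 units): Stratus, Meridian, Zephyr, Apex.
Each winner pays its own bid: Stratus €129, Meridian €119, Zephyr €118, Apex €97.

Stratus €129, Meridian €119, Zephyr €118, Apex €97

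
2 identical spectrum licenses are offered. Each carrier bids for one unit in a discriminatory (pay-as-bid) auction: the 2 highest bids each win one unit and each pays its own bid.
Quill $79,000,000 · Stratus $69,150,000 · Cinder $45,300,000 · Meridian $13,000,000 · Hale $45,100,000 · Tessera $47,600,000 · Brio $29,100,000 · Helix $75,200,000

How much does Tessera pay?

Ordering the bids: 79,000,000 (Quill), 75,200,000 (Helix), 69,150,000 (Stratus), 47,600,000 (Tessera), …
Top 2: Quill, Helix.
Tessera does not win → $0.

Tessera pays $0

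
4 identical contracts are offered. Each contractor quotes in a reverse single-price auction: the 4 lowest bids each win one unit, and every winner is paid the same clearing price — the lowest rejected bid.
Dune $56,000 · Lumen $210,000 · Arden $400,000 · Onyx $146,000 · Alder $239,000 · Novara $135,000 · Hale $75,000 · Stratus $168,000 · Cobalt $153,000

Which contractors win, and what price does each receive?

Sorting: 56,000 (Dune), 75,000 (Hale), 135,000 (Novara), 146,000 (Onyx), 153,000 (Cobalt), 168,000 (Stratus), …
Lowest 4: Dune, Hale, Novara, Onyx.
First losing bid is Cobalt's $153,000, which sets the uniform price.

Dune, Hale, Novara, Onyx; each is paid $153,000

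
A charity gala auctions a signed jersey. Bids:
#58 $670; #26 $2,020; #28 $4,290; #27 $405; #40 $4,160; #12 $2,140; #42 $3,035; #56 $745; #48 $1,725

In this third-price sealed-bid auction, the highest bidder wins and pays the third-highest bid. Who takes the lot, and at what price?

Sorting bids: 4,290 (#28) > 4,160 (#40) > 3,035 (#42) > 2,140 (#12) > 2,020 (#26) > 1,725 (#48) > …
#28 wins; payment is bid #3 in the ranking = $3,035.

#28 pays $3,035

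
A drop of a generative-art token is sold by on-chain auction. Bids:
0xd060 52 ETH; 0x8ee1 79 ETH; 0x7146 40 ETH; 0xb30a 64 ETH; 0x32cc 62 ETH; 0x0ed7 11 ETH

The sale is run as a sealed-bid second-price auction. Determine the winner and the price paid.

0x8ee1 pays 64 ETH

Sealed-bid second-price auction: the highest bidder wins and pays the second-highest bid.
Bids in order: 79 (0x8ee1) > 64 (0xb30a) > 62 (0x32cc) > 52 (0xd060) > 40 (0x7146) > 11 (0x0ed7)
0x8ee1 wins with the highest bid; price is set by the runner-up at 64 ETH.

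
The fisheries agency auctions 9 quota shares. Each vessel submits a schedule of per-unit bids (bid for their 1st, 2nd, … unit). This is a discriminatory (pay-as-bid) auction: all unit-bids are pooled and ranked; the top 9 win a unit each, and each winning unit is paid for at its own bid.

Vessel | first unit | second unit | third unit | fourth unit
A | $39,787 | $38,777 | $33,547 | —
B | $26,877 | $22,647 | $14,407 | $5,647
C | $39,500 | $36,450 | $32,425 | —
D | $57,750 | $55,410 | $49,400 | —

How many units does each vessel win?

Merging the schedules and taking the best 9: 57,750 (D-1), 55,410 (D-2), 49,400 (D-3), 39,787 (A-1), 39,500 (C-1), 38,777 (A-2), 36,450 (C-2), 33,547 (A-3), 32,425 (C-3)
Next rejected bid: $26,877 (not a price — pay-as-bid).
Allocation: A 3, C 3, D 3.

A 3, C 3, D 3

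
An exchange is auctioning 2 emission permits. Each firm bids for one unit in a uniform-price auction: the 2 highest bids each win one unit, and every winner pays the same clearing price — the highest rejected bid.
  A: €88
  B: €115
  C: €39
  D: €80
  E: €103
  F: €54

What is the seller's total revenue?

Ordering the bids: 115 (B), 103 (E), 88 (A), 80 (D), …
Winners (2 units): B, E.
Clearing price = highest rejected bid = €88.
Total revenue = 2 × €88 = €176.

Total revenue: €176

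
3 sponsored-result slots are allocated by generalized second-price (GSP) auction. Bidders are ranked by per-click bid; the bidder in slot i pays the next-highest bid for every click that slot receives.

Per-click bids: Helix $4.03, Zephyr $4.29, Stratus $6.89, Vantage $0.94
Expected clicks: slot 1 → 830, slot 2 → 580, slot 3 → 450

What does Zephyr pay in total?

Per-click bids in order: $6.89 (Stratus) > $4.29 (Zephyr) > $4.03 (Helix) > $0.94 (Vantage)
Zephyr holds slot 2 → pays next bid $4.03 × 580 clicks = $2337.40.

Zephyr pays $2337.40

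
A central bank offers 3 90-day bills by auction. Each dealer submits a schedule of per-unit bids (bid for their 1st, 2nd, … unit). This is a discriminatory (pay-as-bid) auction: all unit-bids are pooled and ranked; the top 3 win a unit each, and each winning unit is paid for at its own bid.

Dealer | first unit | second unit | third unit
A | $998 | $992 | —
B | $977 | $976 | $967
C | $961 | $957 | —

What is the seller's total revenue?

All unit-bids, highest first — top 3: 998 (A-1), 992 (A-2), 977 (B-1)
Next rejected bid: $976 (not a price — pay-as-bid).
Each winning unit pays its own bid.
Revenue = 998 + 992 + 977 = $2,967.

Total revenue: $2,967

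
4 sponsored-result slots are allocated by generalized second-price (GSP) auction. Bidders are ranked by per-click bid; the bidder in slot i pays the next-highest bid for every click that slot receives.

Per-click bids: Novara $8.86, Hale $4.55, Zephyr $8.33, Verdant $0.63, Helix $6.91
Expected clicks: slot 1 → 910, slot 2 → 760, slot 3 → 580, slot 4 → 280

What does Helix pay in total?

Sorting advertisers: $8.86 (Novara) > $8.33 (Zephyr) > $6.91 (Helix) > $4.55 (Hale) > $0.63 (Verdant)
Helix holds slot 3 → pays next bid $4.55 × 580 clicks = $2639.00.

Helix pays $2639.00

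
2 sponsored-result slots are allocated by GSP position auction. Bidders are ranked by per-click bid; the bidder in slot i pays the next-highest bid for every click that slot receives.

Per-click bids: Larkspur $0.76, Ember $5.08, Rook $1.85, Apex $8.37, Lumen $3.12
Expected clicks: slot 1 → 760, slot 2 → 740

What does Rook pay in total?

Sorting advertisers: $8.37 (Apex) > $5.08 (Ember) > $3.12 (Lumen) > …
Rook ranks below slot 2 → no slot, pays nothing.

Rook pays $0.00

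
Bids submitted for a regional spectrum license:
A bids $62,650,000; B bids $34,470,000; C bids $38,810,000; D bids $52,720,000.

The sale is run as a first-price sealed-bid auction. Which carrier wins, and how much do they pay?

Bids ranked: 62,650,000 (A) > 52,720,000 (D) > 38,810,000 (C) > 34,470,000 (B)
First-price: A pays what they bid, $62,650,000.

A pays $62,650,000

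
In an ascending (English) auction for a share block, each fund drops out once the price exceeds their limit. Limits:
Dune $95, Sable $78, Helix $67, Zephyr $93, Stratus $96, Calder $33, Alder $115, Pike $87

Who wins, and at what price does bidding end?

Limits in order: 115 (Alder) > 96 (Stratus) > 95 (Dune) > 93 (Zephyr) > 87 (Pike) > 78 (Sable) > …
Bidding ends when Stratus exits at $96; Alder takes it.

Alder wins at $96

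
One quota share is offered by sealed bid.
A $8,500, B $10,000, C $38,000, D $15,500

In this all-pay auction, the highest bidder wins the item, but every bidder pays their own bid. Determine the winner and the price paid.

Sorting bids: 38,000 (C) > 15,500 (D) > 10,000 (B) > 8,500 (A)
C wins with the top bid; all bids are sunk regardless.

C pays $38,000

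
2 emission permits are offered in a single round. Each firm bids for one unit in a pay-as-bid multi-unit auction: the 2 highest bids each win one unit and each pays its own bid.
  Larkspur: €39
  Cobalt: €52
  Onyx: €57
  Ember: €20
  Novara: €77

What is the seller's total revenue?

Total revenue: €134

Bids ranked high→low: 77 (Novara), 57 (Onyx), 52 (Cobalt), 39 (Larkspur), …
Top 2: Novara, Onyx.
Total revenue = 77 + 57 = €134.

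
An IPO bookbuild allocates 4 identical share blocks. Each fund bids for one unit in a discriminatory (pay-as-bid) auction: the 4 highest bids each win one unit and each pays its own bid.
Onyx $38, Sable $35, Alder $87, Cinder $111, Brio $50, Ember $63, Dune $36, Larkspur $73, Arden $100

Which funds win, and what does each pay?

Sorting: 111 (Cinder), 100 (Arden), 87 (Alder), 73 (Larkspur), 63 (Ember), 50 (Brio), …
Top 4: Cinder, Arden, Alder, Larkspur.
Each winner pays its own bid: Cinder $111, Arden $100, Alder $87, Larkspur $73.

Cinder $111, Arden $100, Alder $87, Larkspur $73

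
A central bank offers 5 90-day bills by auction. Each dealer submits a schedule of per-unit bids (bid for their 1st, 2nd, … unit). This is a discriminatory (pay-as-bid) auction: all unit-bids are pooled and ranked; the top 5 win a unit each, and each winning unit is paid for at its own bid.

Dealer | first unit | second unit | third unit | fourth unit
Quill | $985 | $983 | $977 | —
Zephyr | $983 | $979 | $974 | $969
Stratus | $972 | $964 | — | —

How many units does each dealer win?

All unit-bids, highest first — top 5: 985 (Quill-1), 983 (Quill-2), 983 (Zephyr-1), 979 (Zephyr-2), 977 (Quill-3)
Next rejected bid: $974 (not a price — pay-as-bid).
Allocation: Quill 3, Zephyr 2.

Quill 3, Zephyr 2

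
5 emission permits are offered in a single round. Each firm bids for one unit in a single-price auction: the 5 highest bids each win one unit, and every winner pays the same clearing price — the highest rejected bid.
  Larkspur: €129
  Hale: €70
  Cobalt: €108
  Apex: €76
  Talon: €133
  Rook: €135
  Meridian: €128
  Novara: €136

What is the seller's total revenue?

Total revenue: €540

Sorting: 136 (Novara), 135 (Rook), 133 (Talon), 129 (Larkspur), 128 (Meridian), 108 (Cobalt), 76 (Apex), …
Winners (5 units): Novara, Rook, Talon, Larkspur, Meridian.
First losing bid is Cobalt's €108, which sets the uniform price.
Total revenue = 5 × €108 = €540.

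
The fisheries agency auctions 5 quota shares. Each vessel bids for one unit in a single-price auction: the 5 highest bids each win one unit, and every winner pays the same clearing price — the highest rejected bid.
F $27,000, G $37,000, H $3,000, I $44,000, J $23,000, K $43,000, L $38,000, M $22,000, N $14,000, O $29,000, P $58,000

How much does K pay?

K pays $29,000

Ordering the bids: 58,000 (P), 44,000 (I), 43,000 (K), 38,000 (L), 37,000 (G), 29,000 (O), 27,000 (F), …
Winners (5 units): P, I, K, L, G.
Highest unsuccessful bid: $29,000 → clearing price.
K wins → pays $29,000.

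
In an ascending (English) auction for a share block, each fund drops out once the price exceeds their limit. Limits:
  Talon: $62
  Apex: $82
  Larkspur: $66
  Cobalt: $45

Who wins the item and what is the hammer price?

Apex wins at $66

Sorting limits: 82 (Apex) > 66 (Larkspur) > 62 (Talon) > 45 (Cobalt)
Once the price passes $66, only Apex is left; the hammer falls at Larkspur's limit of $66.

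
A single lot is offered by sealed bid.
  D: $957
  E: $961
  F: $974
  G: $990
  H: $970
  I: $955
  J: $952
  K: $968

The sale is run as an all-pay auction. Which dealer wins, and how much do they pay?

Bids ranked: 990 (G) > 974 (F) > 970 (H) > 968 (K) > 961 (E) > 957 (D) > …
G wins with the top bid; all bids are sunk regardless.

G pays $990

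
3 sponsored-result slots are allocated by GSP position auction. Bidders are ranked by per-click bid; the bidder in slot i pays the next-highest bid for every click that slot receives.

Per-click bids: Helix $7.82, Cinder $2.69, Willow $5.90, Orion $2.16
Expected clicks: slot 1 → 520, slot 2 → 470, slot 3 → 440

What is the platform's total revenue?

Sorting advertisers: $7.82 (Helix) > $5.90 (Willow) > $2.69 (Cinder) > $2.16 (Orion)
Slot 1: Helix pays $5.90 × 520 = $3068.00
Slot 2: Willow pays $2.69 × 470 = $1264.30
Slot 3: Cinder pays $2.16 × 440 = $950.40
Total = $5282.70

Total revenue: $5282.70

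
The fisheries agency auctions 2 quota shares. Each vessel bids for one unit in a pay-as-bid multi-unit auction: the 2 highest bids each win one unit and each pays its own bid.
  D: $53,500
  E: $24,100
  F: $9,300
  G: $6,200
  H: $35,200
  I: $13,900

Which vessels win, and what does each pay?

Bids ranked high→low: 53,500 (D), 35,200 (H), 24,100 (E), 13,900 (I), …
The 2 highest are D, H.
Each winner pays its own bid: D $53,500, H $35,200.

D $53,500, H $35,200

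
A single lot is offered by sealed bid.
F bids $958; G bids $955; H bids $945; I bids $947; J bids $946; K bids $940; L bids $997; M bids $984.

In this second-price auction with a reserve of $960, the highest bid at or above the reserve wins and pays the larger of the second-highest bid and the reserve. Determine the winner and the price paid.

Rule: the highest bid at or above the reserve wins and pays the larger of the second-highest bid and the reserve.
Bids ranked: 997 (L) > 984 (M) > 958 (F) > 955 (G) > 947 (I) > 946 (J) > …
Highest eligible bid: L at $997.
Second-highest bid $984 exceeds the reserve $960 → payment $984.

L pays $984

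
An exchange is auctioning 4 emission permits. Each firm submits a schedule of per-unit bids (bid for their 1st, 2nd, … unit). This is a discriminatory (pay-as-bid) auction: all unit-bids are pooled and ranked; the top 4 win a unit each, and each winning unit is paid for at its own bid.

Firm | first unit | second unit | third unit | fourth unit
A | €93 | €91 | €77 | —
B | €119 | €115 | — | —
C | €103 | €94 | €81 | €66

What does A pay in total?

Pooled unit-bids ranked (top 4): 119 (B-1), 115 (B-2), 103 (C-1), 94 (C-2)
Next rejected bid: €93 (not a price — pay-as-bid).
A wins no units.

A pays €0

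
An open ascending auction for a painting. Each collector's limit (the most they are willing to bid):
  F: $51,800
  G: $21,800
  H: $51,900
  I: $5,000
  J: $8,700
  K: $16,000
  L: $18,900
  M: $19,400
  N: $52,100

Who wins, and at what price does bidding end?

N wins at $51,900

Limits ranked: 52,100 (N) > 51,900 (H) > 51,800 (F) > 21,800 (G) > 19,400 (M) > 18,900 (L) > …
Bidding ends when H exits at $51,900; N takes it.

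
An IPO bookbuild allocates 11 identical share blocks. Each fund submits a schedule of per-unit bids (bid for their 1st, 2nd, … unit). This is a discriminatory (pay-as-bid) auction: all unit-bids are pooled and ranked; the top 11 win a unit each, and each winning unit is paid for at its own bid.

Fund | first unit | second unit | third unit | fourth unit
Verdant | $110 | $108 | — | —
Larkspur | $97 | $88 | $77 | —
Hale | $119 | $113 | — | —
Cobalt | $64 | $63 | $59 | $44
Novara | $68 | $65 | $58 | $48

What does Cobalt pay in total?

Cobalt pays $127

Pooled unit-bids ranked (top 11): 119 (Hale-1), 113 (Hale-2), 110 (Verdant-1), 108 (Verdant-2), 97 (Larkspur-1), 88 (Larkspur-2), 77 (Larkspur-3), 68 (Novara-1), 65 (Novara-2), 64 (Cobalt-1), 63 (Cobalt-2)
Next rejected bid: $59 (not a price — pay-as-bid).
Cobalt's winning unit-bids: 64 + 63 = $127.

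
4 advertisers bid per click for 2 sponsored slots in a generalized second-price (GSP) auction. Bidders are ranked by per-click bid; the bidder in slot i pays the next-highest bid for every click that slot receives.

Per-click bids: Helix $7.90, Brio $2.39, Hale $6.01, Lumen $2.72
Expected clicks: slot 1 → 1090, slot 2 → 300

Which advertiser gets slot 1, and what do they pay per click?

Per-click bids in order: $7.90 (Helix) > $6.01 (Hale) > $2.72 (Lumen) > …
Slot 1 goes to the first-ranked bidder, Helix, who pays the next bid down: $6.01/click.

Helix; $6.01 per click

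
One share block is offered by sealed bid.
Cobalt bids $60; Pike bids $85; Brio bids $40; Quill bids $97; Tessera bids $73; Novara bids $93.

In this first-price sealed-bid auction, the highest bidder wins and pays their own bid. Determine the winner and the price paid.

Quill pays $97

First-price sealed-bid auction: the highest bidder wins and pays their own bid.
Bids ranked: 97 (Quill) > 93 (Novara) > 85 (Pike) > 73 (Tessera) > 60 (Cobalt) > 40 (Brio)
First-price: Quill pays what they bid, $97.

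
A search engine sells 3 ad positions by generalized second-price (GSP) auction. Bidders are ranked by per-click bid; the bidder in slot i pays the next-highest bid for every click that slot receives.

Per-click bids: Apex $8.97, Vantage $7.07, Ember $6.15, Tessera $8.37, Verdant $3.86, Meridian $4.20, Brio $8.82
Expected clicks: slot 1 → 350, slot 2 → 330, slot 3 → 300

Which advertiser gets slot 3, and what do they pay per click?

Per-click bids in order: $8.97 (Apex) > $8.82 (Brio) > $8.37 (Tessera) > $7.07 (Vantage) > …
Slot 3 goes to the third-ranked bidder, Tessera, who pays the next bid down: $7.07/click.

Tessera; $7.07 per click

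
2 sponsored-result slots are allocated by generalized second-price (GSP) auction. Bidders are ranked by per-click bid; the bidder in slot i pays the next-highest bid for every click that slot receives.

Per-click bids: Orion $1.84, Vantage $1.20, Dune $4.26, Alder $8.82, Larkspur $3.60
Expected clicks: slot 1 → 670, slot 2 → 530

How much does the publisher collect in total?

Total revenue: $4762.20

Sorting advertisers: $8.82 (Alder) > $4.26 (Dune) > $3.60 (Larkspur) > …
Slot 1: Alder pays $4.26 × 670 = $2854.20
Slot 2: Dune pays $3.60 × 530 = $1908.00
Total = $4762.20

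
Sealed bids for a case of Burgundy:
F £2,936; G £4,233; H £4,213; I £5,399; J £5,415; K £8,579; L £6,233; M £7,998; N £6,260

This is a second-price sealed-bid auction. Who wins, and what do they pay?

Bids ranked: 8,579 (K) > 7,998 (M) > 6,260 (N) > 6,233 (L) > 5,415 (J) > 5,399 (I) > …
K is highest; pays the second-highest bid, £7,998.

K pays £7,998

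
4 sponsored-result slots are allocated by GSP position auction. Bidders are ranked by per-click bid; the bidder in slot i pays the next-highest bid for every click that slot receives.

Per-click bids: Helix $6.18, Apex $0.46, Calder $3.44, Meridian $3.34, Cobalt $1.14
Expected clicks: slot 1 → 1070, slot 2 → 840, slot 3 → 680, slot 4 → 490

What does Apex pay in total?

Sorting advertisers: $6.18 (Helix) > $3.44 (Calder) > $3.34 (Meridian) > $1.14 (Cobalt) > $0.46 (Apex)
Apex ranks below slot 4 → no slot, pays nothing.

Apex pays $0.00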